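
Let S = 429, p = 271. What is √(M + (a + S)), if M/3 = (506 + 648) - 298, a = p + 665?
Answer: 3*√437 ≈ 62.714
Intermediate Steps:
a = 936 (a = 271 + 665 = 936)
M = 2568 (M = 3*((506 + 648) - 298) = 3*(1154 - 298) = 3*856 = 2568)
√(M + (a + S)) = √(2568 + (936 + 429)) = √(2568 + 1365) = √3933 = 3*√437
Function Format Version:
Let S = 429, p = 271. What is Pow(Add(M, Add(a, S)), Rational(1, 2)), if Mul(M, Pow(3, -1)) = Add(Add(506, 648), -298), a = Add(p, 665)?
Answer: Mul(3, Pow(437, Rational(1, 2))) ≈ 62.714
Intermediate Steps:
a = 936 (a = Add(271, 665) = 936)
M = 2568 (M = Mul(3, Add(Add(506, 648), -298)) = Mul(3, Add(1154, -298)) = Mul(3, 856) = 2568)
Pow(Add(M, Add(a, S)), Rational(1, 2)) = Pow(Add(2568, Add(936, 429)), Rational(1, 2)) = Pow(Add(2568, 1365), Rational(1, 2)) = Pow(3933, Rational(1, 2)) = Mul(3, Pow(437, Rational(1, 2)))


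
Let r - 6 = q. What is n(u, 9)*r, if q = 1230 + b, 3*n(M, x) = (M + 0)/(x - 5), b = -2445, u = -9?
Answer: 3627/4 ≈ 906.75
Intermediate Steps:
n(M, x) = M/(3*(-5 + x)) (n(M, x) = ((M + 0)/(x - 5))/3 = (M/(-5 + x))/3 = M/(3*(-5 + x)))
q = -1215 (q = 1230 - 2445 = -1215)
r = -1209 (r = 6 - 1215 = -1209)
n(u, 9)*r = ((⅓)*(-9)/(-5 + 9))*(-1209) = ((⅓)*(-9)/4)*(-1209) = ((⅓)*(-9)*(¼))*(-1209) = -¾*(-1209) = 3627/4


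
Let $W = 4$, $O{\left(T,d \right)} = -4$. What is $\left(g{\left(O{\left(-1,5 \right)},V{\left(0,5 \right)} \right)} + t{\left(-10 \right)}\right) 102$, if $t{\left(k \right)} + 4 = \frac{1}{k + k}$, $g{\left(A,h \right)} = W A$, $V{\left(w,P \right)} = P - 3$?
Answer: $- \frac{20451}{10} \approx -2045.1$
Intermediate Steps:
$V{\left(w,P \right)} = -3 + P$
$g{\left(A,h \right)} = 4 A$
$t{\left(k \right)} = -4 + \frac{1}{2 k}$ ($t{\left(k \right)} = -4 + \frac{1}{k + k} = -4 + \frac{1}{2 k}$)
$\left(g{\left(O{\left(-1,5 \right)},V{\left(0,5 \right)} \right)} + t{\left(-10 \right)}\right) 102 = \left(4 \left(-4\right) - \left(4 - \frac{1}{2 \left(-10\right)}\right)\right) 102 = \left(-16 + \left(-4 + \frac{1}{2} \left(- \frac{1}{10}\right)\right)\right) 102 = \left(-16 - \frac{81}{20}\right) 102 = \left(- \frac{401}{20}\right) 102 = - \frac{20451}{10}$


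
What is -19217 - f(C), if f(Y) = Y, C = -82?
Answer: -19135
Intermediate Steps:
-19217 - f(C) = -19217 - 1*(-82) = -19217 + 82 = -19135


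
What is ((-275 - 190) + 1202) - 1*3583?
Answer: -2846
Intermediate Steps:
((-275 - 190) + 1202) - 1*3583 = (-465 + 1202) - 3583 = 737 - 3583 = -2846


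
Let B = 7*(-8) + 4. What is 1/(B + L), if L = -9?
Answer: -1/61 ≈ -0.016393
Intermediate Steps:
B = -52 (B = -56 + 4 = -52)
1/(B + L) = 1/(-52 - 9) = 1/(-61) = -1/61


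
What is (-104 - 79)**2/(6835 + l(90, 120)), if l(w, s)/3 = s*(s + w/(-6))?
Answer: 33489/44635 ≈ 0.75029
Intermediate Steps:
l(w, s) = 3*s*(s - w/6) (l(w, s) = 3*(s*(s + w/(-6))) = 3*(s*(s + w*(-1/6))) = 3*(s*(s - w/6)) = 3*s*(s - w/6))
(-104 - 79)**2/(6835 + l(90, 120)) = (-104 - 79)**2/(6835 + (1/2)*120*(-1*90 + 6*120)) = (-183)**2/(6835 + (1/2)*120*(-90 + 720)) = 33489/(6835 + (1/2)*120*630) = 33489/(6835 + 37800) = 33489/44635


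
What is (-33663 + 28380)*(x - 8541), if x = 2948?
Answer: 29547819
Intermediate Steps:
(-33663 + 28380)*(x - 8541) = (-33663 + 28380)*(2948 - 8541) = -5283*(-5593) = 29547819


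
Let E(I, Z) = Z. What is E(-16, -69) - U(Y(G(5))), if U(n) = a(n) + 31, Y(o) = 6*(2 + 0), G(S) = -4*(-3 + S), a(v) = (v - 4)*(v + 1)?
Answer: -204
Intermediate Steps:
a(v) = (1 + v)*(-4 + v) (a(v) = (-4 + v)*(1 + v) = (1 + v)*(-4 + v))
G(S) = 12 - 4*S
Y(o) = 12 (Y(o) = 6*2 = 12)
U(n) = 27 + n² - 3*n (U(n) = (-4 + n² - 3*n) + 31 = 27 + n² - 3*n)
E(-16, -69) - U(Y(G(5))) = -69 - (27 + 12² - 3*12) = -69 - (27 + 144 - 36) = -69 - 1*135 = -69 - 135 = -204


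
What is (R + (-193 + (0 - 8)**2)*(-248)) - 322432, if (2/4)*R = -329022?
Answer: -948484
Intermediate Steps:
R = -658044 (R = 2*(-329022) = -658044)
(R + (-193 + (0 - 8)**2)*(-248)) - 322432 = (-658044 + (-193 + (0 - 8)**2)*(-248)) - 322432 = (-658044 + (-193 + (-8)**2)*(-248)) - 322432 = (-658044 + (-193 + 64)*(-248)) - 322432 = (-658044 - 129*(-248)) - 322432 = (-658044 + 31992) - 322432 = -626052 - 322432 = -948484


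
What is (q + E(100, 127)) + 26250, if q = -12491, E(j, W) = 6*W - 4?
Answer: 14517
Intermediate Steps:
E(j, W) = -4 + 6*W
(q + E(100, 127)) + 26250 = (-12491 + (-4 + 6*127)) + 26250 = (-12491 + (-4 + 762)) + 26250 = (-12491 + 758) + 26250 = -11733 + 26250 = 14517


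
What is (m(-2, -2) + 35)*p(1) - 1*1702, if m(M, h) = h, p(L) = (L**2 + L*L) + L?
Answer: -1603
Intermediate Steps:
p(L) = L + 2*L**2 (p(L) = (L**2 + L**2) + L = 2*L**2 + L = L + 2*L**2)
(m(-2, -2) + 35)*p(1) - 1*1702 = (-2 + 35)*(1*(1 + 2*1)) - 1*1702 = 33*(1*(1 + 2)) - 1702 = 33*(1*3) - 1702 = 33*3 - 1702 = 99 - 1702 = -1603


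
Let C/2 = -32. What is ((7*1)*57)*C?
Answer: -25536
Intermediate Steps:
C = -64 (C = 2*(-32) = -64)
((7*1)*57)*C = ((7*1)*57)*(-64) = (7*57)*(-64) = 399*(-64) = -25536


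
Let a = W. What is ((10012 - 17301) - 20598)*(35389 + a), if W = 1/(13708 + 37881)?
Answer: -50912825223214/51589 ≈ -9.8689e+8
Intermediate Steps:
W = 1/51589 ≈ 1.9384e-5
a = 1/51589 ≈ 1.9384e-5
((10012 - 17301) - 20598)*(35389 + a) = ((10012 - 17301) - 20598)*(35389 + 1/51589) = (-7289 - 20598)*(1825683122/51589) = -27887*1825683122/51589 = -50912825223214/51589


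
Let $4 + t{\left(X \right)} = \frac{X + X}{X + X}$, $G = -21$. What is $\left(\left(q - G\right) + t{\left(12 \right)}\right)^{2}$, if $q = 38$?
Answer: $3136$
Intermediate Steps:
$t{\left(X \right)} = -3$ ($t{\left(X \right)} = -4 + \frac{X + X}{X + X} = -4 + \frac{2 X}{2 X} = -4 + 2 X \frac{1}{2 X} = -4 + 1 = -3$)
$\left(\left(q - G\right) + t{\left(12 \right)}\right)^{2} = \left(\left(38 - -21\right) - 3\right)^{2} = \left(\left(38 + 21\right) - 3\right)^{2} = \left(59 - 3\right)^{2} = 56^{2} = 3136$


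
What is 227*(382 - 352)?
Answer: 6810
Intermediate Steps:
227*(382 - 352) = 227*30 = 6810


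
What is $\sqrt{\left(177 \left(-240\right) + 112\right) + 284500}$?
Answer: $2 \sqrt{60533} \approx 492.07$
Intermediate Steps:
$\sqrt{\left(177 \left(-240\right) + 112\right) + 284500} = \sqrt{\left(-42480 + 112\right) + 284500} = \sqrt{-42368 + 284500} = \sqrt{242132} = 2 \sqrt{60533}$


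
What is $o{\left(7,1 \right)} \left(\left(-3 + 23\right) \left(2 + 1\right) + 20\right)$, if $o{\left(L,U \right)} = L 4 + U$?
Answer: $2320$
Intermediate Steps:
$o{\left(L,U \right)} = U + 4 L$ ($o{\left(L,U \right)} = 4 L + U = U + 4 L$)
$o{\left(7,1 \right)} \left(\left(-3 + 23\right) \left(2 + 1\right) + 20\right) = \left(1 + 4 \cdot 7\right) \left(\left(-3 + 23\right) \left(2 + 1\right) + 20\right) = \left(1 + 28\right) \left(20 \cdot 3 + 20\right) = 29 \left(60 + 20\right) = 29 \cdot 80 = 2320$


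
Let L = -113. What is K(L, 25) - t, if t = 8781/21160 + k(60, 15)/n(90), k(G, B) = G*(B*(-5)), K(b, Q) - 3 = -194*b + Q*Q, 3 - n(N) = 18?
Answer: 470801219/21160 ≈ 22250.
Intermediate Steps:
n(N) = -15 (n(N) = 3 - 1*18 = 3 - 18 = -15)
K(b, Q) = 3 + Q² - 194*b (K(b, Q) = 3 + (-194*b + Q*Q) = 3 + (-194*b + Q²) = 3 + (Q² - 194*b) = 3 + Q² - 194*b)
k(G, B) = -5*B*G (k(G, B) = G*(-5*B) = -5*B*G)
t = 6356781/21160 (t = 8781/21160 - 5*15*60/(-15) = 8781*(1/21160) - 4500*(-1/15) = 8781/21160 + 300 = 6356781/21160 ≈ 300.42)
K(L, 25) - t = (3 + 25² - 194*(-113)) - 1*6356781/21160 = (3 + 625 + 21922) - 6356781/21160 = 22550 - 6356781/21160 = 470801219/21160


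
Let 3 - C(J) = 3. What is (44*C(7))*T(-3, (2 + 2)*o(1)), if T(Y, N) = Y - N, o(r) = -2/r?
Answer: 0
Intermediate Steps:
C(J) = 0 (C(J) = 3 - 1*3 = 3 - 3 = 0)
(44*C(7))*T(-3, (2 + 2)*o(1)) = (44*0)*(-3 - (2 + 2)*(-2/1)) = 0*(-3 - 4*(-2*1)) = 0*(-3 - 4*(-2)) = 0*(-3 - 1*(-8)) = 0*(-3 + 8) = 0*5 = 0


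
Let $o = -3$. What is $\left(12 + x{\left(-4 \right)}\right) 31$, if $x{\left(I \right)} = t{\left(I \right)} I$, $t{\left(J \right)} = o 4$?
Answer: $1860$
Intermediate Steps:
$t{\left(J \right)} = -12$ ($t{\left(J \right)} = \left(-3\right) 4 = -12$)
$x{\left(I \right)} = - 12 I$
$\left(12 + x{\left(-4 \right)}\right) 31 = \left(12 - -48\right) 31 = \left(12 + 48\right) 31 = 60 \cdot 31 = 1860$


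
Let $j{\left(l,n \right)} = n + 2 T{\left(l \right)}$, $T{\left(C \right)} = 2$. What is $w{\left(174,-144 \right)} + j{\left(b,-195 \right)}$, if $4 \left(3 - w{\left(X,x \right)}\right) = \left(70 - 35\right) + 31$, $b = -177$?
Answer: $- \frac{409}{2} \approx -204.5$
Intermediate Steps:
$j{\left(l,n \right)} = 4 + n$ ($j{\left(l,n \right)} = n + 2 \cdot 2 = n + 4 = 4 + n$)
$w{\left(X,x \right)} = - \frac{27}{2}$ ($w{\left(X,x \right)} = 3 - \frac{\left(70 - 35\right) + 31}{4} = 3 - \frac{35 + 31}{4} = 3 - \frac{33}{2} = - \frac{27}{2}$)
$w{\left(174,-144 \right)} + j{\left(b,-195 \right)} = - \frac{27}{2} + \left(4 - 195\right) = - \frac{27}{2} - 191 = - \frac{409}{2}$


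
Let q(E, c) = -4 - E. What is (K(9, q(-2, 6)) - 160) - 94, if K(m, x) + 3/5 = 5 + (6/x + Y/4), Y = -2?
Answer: -2531/10 ≈ -253.10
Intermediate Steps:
K(m, x) = 39/10 + 6/x (K(m, x) = -⅗ + (5 + (6/x - 2/4)) = -⅗ + (5 + (6/x - 2*¼)) = -⅗ + (5 + (6/x - ½)) = -⅗ + (5 + (-½ + 6/x)) = -⅗ + (9/2 + 6/x) = 39/10 + 6/x)
(K(9, q(-2, 6)) - 160) - 94 = ((39/10 + 6/(-4 - 1*(-2))) - 160) - 94 = ((39/10 + 6/(-4 + 2)) - 160) - 94 = ((39/10 + 6/(-2)) - 160) - 94 = ((39/10 + 6*(-½)) - 160) - 94 = ((39/10 - 3) - 160) - 94 = (9/10 - 160) - 94 = -1591/10 - 94 = -2531/10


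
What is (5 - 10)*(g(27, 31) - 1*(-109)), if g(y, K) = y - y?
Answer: -545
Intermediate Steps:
g(y, K) = 0
(5 - 10)*(g(27, 31) - 1*(-109)) = (5 - 10)*(0 - 1*(-109)) = -5*(0 + 109) = -5*109 = -545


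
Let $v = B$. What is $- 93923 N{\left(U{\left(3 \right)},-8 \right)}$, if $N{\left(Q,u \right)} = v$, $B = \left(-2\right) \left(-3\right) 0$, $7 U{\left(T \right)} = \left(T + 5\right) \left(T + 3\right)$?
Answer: $0$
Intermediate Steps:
$U{\left(T \right)} = \frac{\left(3 + T\right) \left(5 + T\right)}{7}$ ($U{\left(T \right)} = \frac{\left(T + 5\right) \left(T + 3\right)}{7} = \frac{\left(5 + T\right) \left(3 + T\right)}{7} = \frac{\left(3 + T\right) \left(5 + T\right)}{7}$)
$B = 0$ ($B = 6 \cdot 0 = 0$)
$v = 0$
$N{\left(Q,u \right)} = 0$
$- 93923 N{\left(U{\left(3 \right)},-8 \right)} = \left(-93923\right) 0 = 0$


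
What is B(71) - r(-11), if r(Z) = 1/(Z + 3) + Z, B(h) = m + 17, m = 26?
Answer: 433/8 ≈ 54.125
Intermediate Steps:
B(h) = 43 (B(h) = 26 + 17 = 43)
r(Z) = Z + 1/(3 + Z) (r(Z) = 1/(3 + Z) + Z = Z + 1/(3 + Z))
B(71) - r(-11) = 43 - (1 + (-11)**2 + 3*(-11))/(3 - 11) = 43 - (1 + 121 - 33)/(-8) = 43 - (-1)*89/8 = 43 - 1*(-89/8) = 43 + 89/8 = 433/8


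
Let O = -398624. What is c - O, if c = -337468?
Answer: 61156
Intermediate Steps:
c - O = -337468 - 1*(-398624) = -337468 + 398624 = 61156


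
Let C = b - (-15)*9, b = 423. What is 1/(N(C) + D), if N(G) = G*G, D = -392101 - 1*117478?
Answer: -1/198215 ≈ -5.0450e-6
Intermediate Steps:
C = 558 (C = 423 - (-15)*9 = 423 - 1*(-135) = 423 + 135 = 558)
D = -509579 (D = -392101 - 117478 = -509579)
N(G) = G**2
1/(N(C) + D) = 1/(558**2 - 509579) = 1/(311364 - 509579) = 1/(-198215) = -1/198215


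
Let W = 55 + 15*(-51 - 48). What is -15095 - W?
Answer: -13665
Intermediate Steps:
W = -1430 (W = 55 + 15*(-99) = 55 - 1485 = -1430)
-15095 - W = -15095 - 1*(-1430) = -15095 + 1430 = -13665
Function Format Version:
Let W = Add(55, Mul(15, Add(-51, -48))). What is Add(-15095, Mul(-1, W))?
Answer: -13665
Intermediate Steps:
W = -1430 (W = Add(55, Mul(15, -99)) = Add(55, -1485) = -1430)
Add(-15095, Mul(-1, W)) = Add(-15095, Mul(-1, -1430)) = Add(-15095, 1430) = -13665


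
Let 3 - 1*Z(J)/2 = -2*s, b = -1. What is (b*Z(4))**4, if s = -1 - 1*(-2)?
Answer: 10000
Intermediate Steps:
s = 1 (s = -1 + 2 = 1)
Z(J) = 10 (Z(J) = 6 - (-4) = 6 - 2*(-2) = 6 + 4 = 10)
(b*Z(4))**4 = (-1*10)**4 = (-10)**4 = 10000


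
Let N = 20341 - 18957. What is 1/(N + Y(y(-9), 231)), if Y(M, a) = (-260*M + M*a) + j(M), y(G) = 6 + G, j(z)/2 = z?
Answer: 1/1465 ≈ 0.00068259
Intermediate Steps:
j(z) = 2*z
Y(M, a) = -258*M + M*a (Y(M, a) = (-260*M + M*a) + 2*M = -258*M + M*a)
N = 1384
1/(N + Y(y(-9), 231)) = 1/(1384 + (6 - 9)*(-258 + 231)) = 1/(1384 - 3*(-27)) = 1/(1384 + 81) = 1/1465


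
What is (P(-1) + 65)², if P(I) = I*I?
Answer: 4356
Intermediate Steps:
P(I) = I²
(P(-1) + 65)² = ((-1)² + 65)² = (1 + 65)² = 66² = 4356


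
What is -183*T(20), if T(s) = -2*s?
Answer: 7320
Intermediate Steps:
-183*T(20) = -(-366)*20 = -183*(-40) = 7320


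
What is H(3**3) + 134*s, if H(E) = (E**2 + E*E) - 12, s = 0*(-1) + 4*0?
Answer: 1446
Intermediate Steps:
s = 0 (s = 0 + 0 = 0)
H(E) = -12 + 2*E**2 (H(E) = (E**2 + E**2) - 12 = 2*E**2 - 12 = -12 + 2*E**2)
H(3**3) + 134*s = (-12 + 2*(3**3)**2) + 134*0 = (-12 + 2*27**2) + 0 = (-12 + 2*729) + 0 = (-12 + 1458) + 0 = 1446 + 0 = 1446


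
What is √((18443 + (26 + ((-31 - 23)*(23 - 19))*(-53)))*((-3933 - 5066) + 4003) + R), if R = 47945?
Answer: I*√149417387 ≈ 12224.0*I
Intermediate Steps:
√((18443 + (26 + ((-31 - 23)*(23 - 19))*(-53)))*((-3933 - 5066) + 4003) + R) = √((18443 + (26 + ((-31 - 23)*(23 - 19))*(-53)))*((-3933 - 5066) + 4003) + 47945) = √((18443 + (26 - 54*4*(-53)))*(-8999 + 4003) + 47945) = √((18443 + (26 - 216*(-53)))*(-4996) + 47945) = √((18443 + (26 + 11448))*(-4996) + 47945) = √((18443 + 11474)*(-4996) + 47945) = √(29917*(-4996) + 47945) = √(-149465332 + 47945) = √(-149417387) = I*√149417387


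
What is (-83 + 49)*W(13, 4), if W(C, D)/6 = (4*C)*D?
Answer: -42432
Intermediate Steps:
W(C, D) = 24*C*D (W(C, D) = 6*((4*C)*D) = 6*(4*C*D) = 24*C*D)
(-83 + 49)*W(13, 4) = (-83 + 49)*(24*13*4) = -34*1248 = -42432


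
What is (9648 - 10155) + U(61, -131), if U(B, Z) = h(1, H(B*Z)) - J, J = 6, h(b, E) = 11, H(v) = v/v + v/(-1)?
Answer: -502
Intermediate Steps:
H(v) = 1 - v (H(v) = 1 + v*(-1) = 1 - v)
U(B, Z) = 5 (U(B, Z) = 11 - 1*6 = 11 - 6 = 5)
(9648 - 10155) + U(61, -131) = (9648 - 10155) + 5 = -507 + 5 = -502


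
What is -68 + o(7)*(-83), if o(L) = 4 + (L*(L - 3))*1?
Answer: -2724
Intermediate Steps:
o(L) = 4 + L*(-3 + L) (o(L) = 4 + (L*(-3 + L))*1 = 4 + L*(-3 + L))
-68 + o(7)*(-83) = -68 + (4 + 7² - 3*7)*(-83) = -68 + (4 + 49 - 21)*(-83) = -68 + 32*(-83) = -68 - 2656 = -2724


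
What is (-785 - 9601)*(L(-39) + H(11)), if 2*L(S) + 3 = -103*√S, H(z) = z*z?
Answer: -1241127 + 534879*I*√39 ≈ -1.2411e+6 + 3.3403e+6*I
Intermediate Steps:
H(z) = z²
L(S) = -3/2 - 103*√S/2 (L(S) = -3/2 + (-103*√S)/2 = -3/2 - 103*√S/2)
(-785 - 9601)*(L(-39) + H(11)) = (-785 - 9601)*((-3/2 - 103*I*√39/2) + 11²) = -10386*((-3/2 - 103*I*√39/2) + 121) = -10386*(239/2 - 103*I*√39/2) = -1241127 + 534879*I*√39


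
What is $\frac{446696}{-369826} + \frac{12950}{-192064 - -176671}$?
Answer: $- \frac{833231302}{406623687} \approx -2.0491$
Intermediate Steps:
$\frac{446696}{-369826} + \frac{12950}{-192064 - -176671} = 446696 \left(- \frac{1}{369826}\right) + \frac{12950}{-192064 + 176671} = - \frac{223348}{184913} + \frac{12950}{-15393} = - \frac{223348}{184913} + 12950 \left(- \frac{1}{15393}\right) = - \frac{223348}{184913} - \frac{1850}{2199} = - \frac{833231302}{406623687}$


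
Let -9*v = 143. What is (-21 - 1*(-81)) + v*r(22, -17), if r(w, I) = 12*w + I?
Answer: -34781/9 ≈ -3864.6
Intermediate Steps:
r(w, I) = I + 12*w
v = -143/9 (v = -⅑*143 = -143/9 ≈ -15.889)
(-21 - 1*(-81)) + v*r(22, -17) = (-21 - 1*(-81)) - 143*(-17 + 12*22)/9 = (-21 + 81) - 143*(-17 + 264)/9 = 60 - 143/9*247 = 60 - 35321/9 = -34781/9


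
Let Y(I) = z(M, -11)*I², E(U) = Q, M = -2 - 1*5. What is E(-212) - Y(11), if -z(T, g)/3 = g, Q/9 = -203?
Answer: -5820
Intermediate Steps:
Q = -1827 (Q = 9*(-203) = -1827)
M = -7 (M = -2 - 5 = -7)
z(T, g) = -3*g
E(U) = -1827
Y(I) = 33*I² (Y(I) = (-3*(-11))*I² = 33*I²)
E(-212) - Y(11) = -1827 - 33*11² = -1827 - 33*121 = -1827 - 1*3993 = -1827 - 3993 = -5820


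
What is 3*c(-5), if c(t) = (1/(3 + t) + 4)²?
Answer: 147/4 ≈ 36.750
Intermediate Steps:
c(t) = (4 + 1/(3 + t))²
3*c(-5) = 3*((13 + 4*(-5))²/(3 - 5)²) = 3*((13 - 20)²/(-2)²) = 3*((¼)*(-7)²) = 3*((¼)*49) = 3*(49/4) = 147/4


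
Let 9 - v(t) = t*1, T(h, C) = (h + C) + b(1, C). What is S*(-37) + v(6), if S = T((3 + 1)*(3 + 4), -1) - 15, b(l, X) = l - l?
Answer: -441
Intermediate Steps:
b(l, X) = 0
T(h, C) = C + h (T(h, C) = (h + C) + 0 = (C + h) + 0 = C + h)
S = 12 (S = (-1 + (3 + 1)*(3 + 4)) - 15 = (-1 + 4*7) - 15 = (-1 + 28) - 15 = 27 - 15 = 12)
v(t) = 9 - t
S*(-37) + v(6) = 12*(-37) + (9 - 1*6) = -444 + (9 - 6) = -444 + 3 = -441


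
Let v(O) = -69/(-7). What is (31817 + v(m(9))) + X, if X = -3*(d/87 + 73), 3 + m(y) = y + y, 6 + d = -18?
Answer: 6416563/203 ≈ 31609.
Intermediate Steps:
d = -24 (d = -6 - 18 = -24)
m(y) = -3 + 2*y (m(y) = -3 + (y + y) = -3 + 2*y)
v(O) = 69/7 (v(O) = -69*(-⅐) = 69/7)
X = -6327/29 (X = -3*(-24/87 + 73) = -3*(-24*1/87 + 73) = -3*(-8/29 + 73) = -3*2109/29 = -6327/29 ≈ -218.17)
(31817 + v(m(9))) + X = (31817 + 69/7) - 6327/29 = 222788/7 - 6327/29 = 6416563/203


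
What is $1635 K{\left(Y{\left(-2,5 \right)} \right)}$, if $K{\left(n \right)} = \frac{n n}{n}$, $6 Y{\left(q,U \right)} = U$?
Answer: $\frac{2725}{2} \approx 1362.5$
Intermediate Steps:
$Y{\left(q,U \right)} = \frac{U}{6}$
$K{\left(n \right)} = n$ ($K{\left(n \right)} = \frac{n^{2}}{n} = n$)
$1635 K{\left(Y{\left(-2,5 \right)} \right)} = 1635 \cdot \frac{1}{6} \cdot 5 = 1635 \cdot \frac{5}{6} = \frac{2725}{2}$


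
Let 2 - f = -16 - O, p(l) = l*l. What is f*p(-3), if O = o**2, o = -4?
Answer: 306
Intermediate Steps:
O = 16 (O = (-4)**2 = 16)
p(l) = l**2
f = 34 (f = 2 - (-16 - 1*16) = 2 - (-16 - 16) = 2 - 1*(-32) = 2 + 32 = 34)
f*p(-3) = 34*(-3)**2 = 34*9 = 306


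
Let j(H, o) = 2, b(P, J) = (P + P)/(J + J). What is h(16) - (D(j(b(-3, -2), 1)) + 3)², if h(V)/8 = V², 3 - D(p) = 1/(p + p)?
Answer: 32239/16 ≈ 2014.9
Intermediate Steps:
b(P, J) = P/J (b(P, J) = (2*P)/((2*J)) = (2*P)*(1/(2*J)) = P/J)
D(p) = 3 - 1/(2*p) (D(p) = 3 - 1/(p + p) = 3 - 1/(2*p))
h(V) = 8*V²
h(16) - (D(j(b(-3, -2), 1)) + 3)² = 8*16² - ((3 - ½/2) + 3)² = 8*256 - ((3 - ½*½) + 3)² = 2048 - ((3 - ¼) + 3)² = 2048 - (11/4 + 3)² = 2048 - (23/4)² = 2048 - 1*529/16 = 2048 - 529/16 = 32239/16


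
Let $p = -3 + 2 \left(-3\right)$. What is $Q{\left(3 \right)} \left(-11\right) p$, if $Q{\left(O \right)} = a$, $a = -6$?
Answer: $-594$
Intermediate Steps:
$Q{\left(O \right)} = -6$
$p = -9$ ($p = -3 - 6 = -9$)
$Q{\left(3 \right)} \left(-11\right) p = \left(-6\right) \left(-11\right) \left(-9\right) = 66 \left(-9\right) = -594$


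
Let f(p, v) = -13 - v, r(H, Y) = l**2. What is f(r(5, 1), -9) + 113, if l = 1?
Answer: 109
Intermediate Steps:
r(H, Y) = 1 (r(H, Y) = 1**2 = 1)
f(r(5, 1), -9) + 113 = (-13 - 1*(-9)) + 113 = (-13 + 9) + 113 = -4 + 113 = 109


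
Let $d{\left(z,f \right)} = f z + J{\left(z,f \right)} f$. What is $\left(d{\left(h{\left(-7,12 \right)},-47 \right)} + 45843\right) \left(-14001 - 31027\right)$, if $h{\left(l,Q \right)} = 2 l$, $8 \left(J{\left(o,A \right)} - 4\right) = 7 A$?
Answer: $- \frac{4344830519}{2} \approx -2.1724 \cdot 10^{9}$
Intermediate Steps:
$J{\left(o,A \right)} = 4 + \frac{7 A}{8}$
$d{\left(z,f \right)} = f z + f \left(4 + \frac{7 f}{8}\right)$ ($d{\left(z,f \right)} = f z + \left(4 + \frac{7 f}{8}\right) f = f z + f \left(4 + \frac{7 f}{8}\right)$)
$\left(d{\left(h{\left(-7,12 \right)},-47 \right)} + 45843\right) \left(-14001 - 31027\right) = \left(\frac{1}{8} \left(-47\right) \left(32 + 7 \left(-47\right) + 8 \cdot 2 \left(-7\right)\right) + 45843\right) \left(-14001 - 31027\right) = \left(\frac{1}{8} \left(-47\right) \left(32 - 329 + 8 \left(-14\right)\right) + 45843\right) \left(-45028\right) = \left(\frac{1}{8} \left(-47\right) \left(32 - 329 - 112\right) + 45843\right) \left(-45028\right) = \left(\frac{1}{8} \left(-47\right) \left(-409\right) + 45843\right) \left(-45028\right) = \left(\frac{19223}{8} + 45843\right) \left(-45028\right) = \frac{385967}{8} \left(-45028\right) = - \frac{4344830519}{2}$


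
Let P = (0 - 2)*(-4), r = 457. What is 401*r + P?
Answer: 183265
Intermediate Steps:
P = 8 (P = -2*(-4) = 8)
401*r + P = 401*457 + 8 = 183257 + 8 = 183265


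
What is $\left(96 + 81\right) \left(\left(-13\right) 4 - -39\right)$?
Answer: $-2301$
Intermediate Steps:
$\left(96 + 81\right) \left(\left(-13\right) 4 - -39\right) = 177 \left(-52 + 39\right) = 177 \left(-13\right) = -2301$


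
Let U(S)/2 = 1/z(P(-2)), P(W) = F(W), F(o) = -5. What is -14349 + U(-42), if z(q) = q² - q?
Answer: -215234/15 ≈ -14349.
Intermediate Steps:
P(W) = -5
U(S) = 1/15 (U(S) = 2/((-5*(-1 - 5))) = 2/((-5*(-6))) = 2/30 = 2*(1/30) = 1/15)
-14349 + U(-42) = -14349 + 1/15 = -215234/15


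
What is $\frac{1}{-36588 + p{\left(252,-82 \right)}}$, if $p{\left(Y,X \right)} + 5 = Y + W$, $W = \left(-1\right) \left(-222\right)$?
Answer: $- \frac{1}{36119} \approx -2.7686 \cdot 10^{-5}$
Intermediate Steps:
$W = 222$
$p{\left(Y,X \right)} = 217 + Y$ ($p{\left(Y,X \right)} = -5 + \left(Y + 222\right) = -5 + \left(222 + Y\right) = 217 + Y$)
$\frac{1}{-36588 + p{\left(252,-82 \right)}} = \frac{1}{-36588 + \left(217 + 252\right)} = \frac{1}{-36588 + 469} = \frac{1}{-36119} = - \frac{1}{36119}$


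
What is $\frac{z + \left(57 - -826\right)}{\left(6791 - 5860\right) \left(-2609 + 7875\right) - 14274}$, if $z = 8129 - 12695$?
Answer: $- \frac{3683}{4888372} \approx -0.00075342$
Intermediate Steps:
$z = -4566$ ($z = 8129 - 12695 = -4566$)
$\frac{z + \left(57 - -826\right)}{\left(6791 - 5860\right) \left(-2609 + 7875\right) - 14274} = \frac{-4566 + \left(57 - -826\right)}{\left(6791 - 5860\right) \left(-2609 + 7875\right) - 14274} = \frac{-4566 + \left(57 + 826\right)}{931 \cdot 5266 - 14274} = \frac{-4566 + 883}{4902646 - 14274} = - \frac{3683}{4888372}$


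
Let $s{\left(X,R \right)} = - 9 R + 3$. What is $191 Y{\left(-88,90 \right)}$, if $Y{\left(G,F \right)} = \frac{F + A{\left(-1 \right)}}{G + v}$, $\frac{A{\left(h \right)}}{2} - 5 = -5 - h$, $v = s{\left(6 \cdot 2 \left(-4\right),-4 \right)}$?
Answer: $- \frac{17572}{49} \approx -358.61$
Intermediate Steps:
$s{\left(X,R \right)} = 3 - 9 R$
$v = 39$ ($v = 3 - -36 = 3 + 36 = 39$)
$A{\left(h \right)} = - 2 h$ ($A{\left(h \right)} = 10 + 2 \left(-5 - h\right) = 10 - \left(10 + 2 h\right) = - 2 h$)
$Y{\left(G,F \right)} = \frac{2 + F}{39 + G}$ ($Y{\left(G,F \right)} = \frac{F - -2}{G + 39} = \frac{F + 2}{39 + G} = \frac{2 + F}{39 + G}$)
$191 Y{\left(-88,90 \right)} = 191 \frac{2 + 90}{39 - 88} = 191 \frac{1}{-49} \cdot 92 = 191 \left(\left(- \frac{1}{49}\right) 92\right) = 191 \left(- \frac{92}{49}\right) = - \frac{17572}{49}$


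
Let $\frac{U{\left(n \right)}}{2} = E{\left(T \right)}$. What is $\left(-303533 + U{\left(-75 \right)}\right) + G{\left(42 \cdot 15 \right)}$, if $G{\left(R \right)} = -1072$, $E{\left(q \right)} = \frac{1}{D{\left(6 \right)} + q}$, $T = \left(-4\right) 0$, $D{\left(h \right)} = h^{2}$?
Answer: $- \frac{5482889}{18} \approx -3.0461 \cdot 10^{5}$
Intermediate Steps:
$T = 0$
$E{\left(q \right)} = \frac{1}{36 + q}$ ($E{\left(q \right)} = \frac{1}{6^{2} + q} = \frac{1}{36 + q}$)
$U{\left(n \right)} = \frac{1}{18}$ ($U{\left(n \right)} = \frac{2}{36 + 0} = \frac{2}{36} = 2 \cdot \frac{1}{36} = \frac{1}{18}$)
$\left(-303533 + U{\left(-75 \right)}\right) + G{\left(42 \cdot 15 \right)} = \left(-303533 + \frac{1}{18}\right) - 1072 = - \frac{5463593}{18} - 1072 = - \frac{5482889}{18}$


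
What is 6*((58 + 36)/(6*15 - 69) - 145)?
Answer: -5902/7 ≈ -843.14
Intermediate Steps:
6*((58 + 36)/(6*15 - 69) - 145) = 6*(94/(90 - 69) - 145) = 6*(94/21 - 145) = 6*(-2951/21) = -5902/7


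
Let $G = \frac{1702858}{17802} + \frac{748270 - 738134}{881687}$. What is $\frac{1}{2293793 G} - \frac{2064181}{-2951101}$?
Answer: $\frac{3554815535281164566454734}{5082218861929489974761087} \approx 0.69946$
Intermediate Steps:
$G = \frac{750784101259}{7847895987}$ ($G = 1702858 \cdot \frac{1}{17802} + 10136 \cdot \frac{1}{881687} = \frac{851429}{8901} + \frac{10136}{881687} = \frac{750784101259}{7847895987} \approx 95.667$)
$\frac{1}{2293793 G} - \frac{2064181}{-2951101} = \frac{1}{2293793 \cdot \frac{750784101259}{7847895987}} - \frac{2064181}{-2951101} = \frac{1}{2293793} \cdot \frac{7847895987}{750784101259} - - \frac{2064181}{2951101} = \frac{7847895987}{1722143315979185387} + \frac{2064181}{2951101} = \frac{3554815535281164566454734}{5082218861929489974761087}$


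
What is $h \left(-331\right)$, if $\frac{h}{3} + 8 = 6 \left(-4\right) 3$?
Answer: $79440$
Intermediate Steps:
$h = -240$ ($h = -24 + 3 \cdot 6 \left(-4\right) 3 = -24 + 3 \left(\left(-24\right) 3\right) = -24 + 3 \left(-72\right) = -24 - 216 = -240$)
$h \left(-331\right) = \left(-240\right) \left(-331\right) = 79440$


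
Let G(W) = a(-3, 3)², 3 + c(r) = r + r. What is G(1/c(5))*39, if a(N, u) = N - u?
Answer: 1404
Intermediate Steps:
c(r) = -3 + 2*r (c(r) = -3 + (r + r) = -3 + 2*r)
G(W) = 36 (G(W) = (-3 - 1*3)² = (-3 - 3)² = (-6)² = 36)
G(1/c(5))*39 = 36*39 = 1404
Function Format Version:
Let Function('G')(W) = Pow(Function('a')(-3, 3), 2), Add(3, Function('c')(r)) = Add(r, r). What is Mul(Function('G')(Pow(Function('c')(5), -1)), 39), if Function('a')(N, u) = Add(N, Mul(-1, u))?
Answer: 1404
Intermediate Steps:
Function('c')(r) = Add(-3, Mul(2, r)) (Function('c')(r) = Add(-3, Add(r, r)) = Add(-3, Mul(2, r)))
Function('G')(W) = 36 (Function('G')(W) = Pow(Add(-3, Mul(-1, 3)), 2) = Pow(Add(-3, -3), 2) = Pow(-6, 2) = 36)
Mul(Function('G')(Pow(Function('c')(5), -1)), 39) = Mul(36, 39) = 1404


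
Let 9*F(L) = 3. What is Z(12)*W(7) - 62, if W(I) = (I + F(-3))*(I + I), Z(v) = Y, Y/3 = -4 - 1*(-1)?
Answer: -986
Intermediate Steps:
F(L) = ⅓ (F(L) = (⅑)*3 = ⅓)
Y = -9 (Y = 3*(-4 - 1*(-1)) = 3*(-4 + 1) = 3*(-3) = -9)
Z(v) = -9
W(I) = 2*I*(⅓ + I) (W(I) = (I + ⅓)*(I + I) = (⅓ + I)*(2*I) = 2*I*(⅓ + I))
Z(12)*W(7) - 62 = -6*7*(1 + 3*7) - 62 = -6*7*(1 + 21) - 62 = -6*7*22 - 62 = -9*308/3 - 62 = -924 - 62 = -986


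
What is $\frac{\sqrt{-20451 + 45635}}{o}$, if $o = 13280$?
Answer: $\frac{\sqrt{1574}}{3320} \approx 0.01195$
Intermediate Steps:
$\frac{\sqrt{-20451 + 45635}}{o} = \frac{\sqrt{-20451 + 45635}}{13280} = \sqrt{25184} \cdot \frac{1}{13280} = 4 \sqrt{1574} \cdot \frac{1}{13280} = \frac{\sqrt{1574}}{3320}$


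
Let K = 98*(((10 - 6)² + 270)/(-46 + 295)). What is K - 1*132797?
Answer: -33038425/249 ≈ -1.3268e+5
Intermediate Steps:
K = 28028/249 (K = 98*((4² + 270)/249) = 98*((16 + 270)*(1/249)) = 98*(286*(1/249)) = 98*(286/249) = 28028/249 ≈ 112.56)
K - 1*132797 = 28028/249 - 1*132797 = 28028/249 - 132797 = -33038425/249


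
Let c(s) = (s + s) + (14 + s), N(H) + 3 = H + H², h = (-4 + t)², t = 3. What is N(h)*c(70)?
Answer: -224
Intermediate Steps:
h = 1 (h = (-4 + 3)² = (-1)² = 1)
N(H) = -3 + H + H² (N(H) = -3 + (H + H²) = -3 + H + H²)
c(s) = 14 + 3*s (c(s) = 2*s + (14 + s) = 14 + 3*s)
N(h)*c(70) = (-3 + 1 + 1²)*(14 + 3*70) = (-3 + 1 + 1)*(14 + 210) = -1*224 = -224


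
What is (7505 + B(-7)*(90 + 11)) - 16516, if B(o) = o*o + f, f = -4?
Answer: -4466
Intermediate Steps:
B(o) = -4 + o**2 (B(o) = o*o - 4 = o**2 - 4 = -4 + o**2)
(7505 + B(-7)*(90 + 11)) - 16516 = (7505 + (-4 + (-7)**2)*(90 + 11)) - 16516 = (7505 + (-4 + 49)*101) - 16516 = (7505 + 45*101) - 16516 = (7505 + 4545) - 16516 = 12050 - 16516 = -4466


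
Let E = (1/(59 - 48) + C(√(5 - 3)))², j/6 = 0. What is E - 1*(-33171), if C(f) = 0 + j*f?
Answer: 4013692/121 ≈ 33171.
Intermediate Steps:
j = 0 (j = 6*0 = 0)
C(f) = 0 (C(f) = 0 + 0*f = 0 + 0 = 0)
E = 1/121 (E = (1/(59 - 48) + 0)² = (1/11 + 0)² = (1/11)² = 1/121 ≈ 0.0082645)
E - 1*(-33171) = 1/121 - 1*(-33171) = 1/121 + 33171 = 4013692/121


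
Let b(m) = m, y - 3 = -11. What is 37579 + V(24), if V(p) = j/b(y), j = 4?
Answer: 75157/2 ≈ 37579.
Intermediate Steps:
y = -8 (y = 3 - 11 = -8)
V(p) = -1/2 (V(p) = 4/(-8) = 4*(-1/8) = -1/2)
37579 + V(24) = 37579 - 1/2 = 75157/2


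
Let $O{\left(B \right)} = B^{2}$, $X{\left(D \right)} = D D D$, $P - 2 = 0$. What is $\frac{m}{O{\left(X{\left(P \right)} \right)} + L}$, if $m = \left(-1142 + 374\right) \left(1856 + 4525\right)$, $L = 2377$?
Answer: $- \frac{4900608}{2441} \approx -2007.6$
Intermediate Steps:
$P = 2$ ($P = 2 + 0 = 2$)
$X{\left(D \right)} = D^{3}$ ($X{\left(D \right)} = D^{2} D = D^{3}$)
$m = -4900608$ ($m = \left(-768\right) 6381 = -4900608$)
$\frac{m}{O{\left(X{\left(P \right)} \right)} + L} = - \frac{4900608}{\left(2^{3}\right)^{2} + 2377} = - \frac{4900608}{8^{2} + 2377} = - \frac{4900608}{64 + 2377} = - \frac{4900608}{2441}$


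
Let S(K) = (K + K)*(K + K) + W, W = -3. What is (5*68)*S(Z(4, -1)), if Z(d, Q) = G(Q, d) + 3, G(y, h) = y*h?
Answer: 340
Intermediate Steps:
G(y, h) = h*y
Z(d, Q) = 3 + Q*d (Z(d, Q) = d*Q + 3 = Q*d + 3 = 3 + Q*d)
S(K) = -3 + 4*K**2 (S(K) = (K + K)*(K + K) - 3 = (2*K)*(2*K) - 3 = 4*K**2 - 3 = -3 + 4*K**2)
(5*68)*S(Z(4, -1)) = (5*68)*(-3 + 4*(3 - 1*4)**2) = 340*(-3 + 4*(3 - 4)**2) = 340*(-3 + 4*(-1)**2) = 340*(-3 + 4*1) = 340*(-3 + 4) = 340*1 = 340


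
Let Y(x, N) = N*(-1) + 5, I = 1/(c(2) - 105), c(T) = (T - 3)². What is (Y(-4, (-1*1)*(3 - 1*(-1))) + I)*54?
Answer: 25245/52 ≈ 485.48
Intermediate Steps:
c(T) = (-3 + T)²
I = -1/104 (I = 1/((-3 + 2)² - 105) = 1/((-1)² - 105) = 1/(1 - 105) = 1/(-104) = -1/104 ≈ -0.0096154)
Y(x, N) = 5 - N (Y(x, N) = -N + 5 = 5 - N)
(Y(-4, (-1*1)*(3 - 1*(-1))) + I)*54 = ((5 - (-1*1)*(3 - 1*(-1))) - 1/104)*54 = ((5 - (-1)*(3 + 1)) - 1/104)*54 = ((5 - (-1)*4) - 1/104)*54 = ((5 - 1*(-4)) - 1/104)*54 = ((5 + 4) - 1/104)*54 = (9 - 1/104)*54 = (935/104)*54 = 25245/52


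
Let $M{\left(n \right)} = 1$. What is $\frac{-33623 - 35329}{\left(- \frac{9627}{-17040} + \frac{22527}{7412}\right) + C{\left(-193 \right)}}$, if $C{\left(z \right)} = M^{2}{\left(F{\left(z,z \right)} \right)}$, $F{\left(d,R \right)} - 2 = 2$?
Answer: $- \frac{241907519360}{16153219} \approx -14976.0$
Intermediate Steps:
$F{\left(d,R \right)} = 4$ ($F{\left(d,R \right)} = 2 + 2 = 4$)
$C{\left(z \right)} = 1$ ($C{\left(z \right)} = 1^{2} = 1$)
$\frac{-33623 - 35329}{\left(- \frac{9627}{-17040} + \frac{22527}{7412}\right) + C{\left(-193 \right)}} = \frac{-33623 - 35329}{\left(- \frac{9627}{-17040} + \frac{22527}{7412}\right) + 1} = - \frac{68952}{\left(\left(-9627\right) \left(- \frac{1}{17040}\right) + 22527 \cdot \frac{1}{7412}\right) + 1} = - \frac{68952}{\left(\frac{3209}{5680} + \frac{22527}{7412}\right) + 1} = - \frac{68952}{\frac{37934617}{10525040} + 1} = - \frac{68952}{\frac{48459657}{10525040}} = \left(-68952\right) \frac{10525040}{48459657} = - \frac{241907519360}{16153219}$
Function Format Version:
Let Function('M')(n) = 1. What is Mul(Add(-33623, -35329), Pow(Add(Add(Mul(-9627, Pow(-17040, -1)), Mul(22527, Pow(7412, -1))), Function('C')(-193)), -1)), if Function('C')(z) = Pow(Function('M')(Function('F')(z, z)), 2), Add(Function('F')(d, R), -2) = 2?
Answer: Rational(-241907519360, 16153219) ≈ -14976.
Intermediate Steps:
Function('F')(d, R) = 4 (Function('F')(d, R) = Add(2, 2) = 4)
Function('C')(z) = 1 (Function('C')(z) = Pow(1, 2) = 1)
Mul(Add(-33623, -35329), Pow(Add(Add(Mul(-9627, Pow(-17040, -1)), Mul(22527, Pow(7412, -1))), Function('C')(-193)), -1)) = Mul(Add(-33623, -35329), Pow(Add(Add(Mul(-9627, Pow(-17040, -1)), Mul(22527, Pow(7412, -1))), 1), -1)) = Mul(-68952, Pow(Add(Add(Mul(-9627, Rational(-1, 17040)), Mul(22527, Rational(1, 7412))), 1), -1)) = Mul(-68952, Pow(Add(Add(Rational(3209, 5680), Rational(22527, 7412)), 1), -1)) = Mul(-68952, Pow(Add(Rational(37934617, 10525040), 1), -1)) = Mul(-68952, Pow(Rational(48459657, 10525040), -1)) = Mul(-68952, Rational(10525040, 48459657)) = Rational(-241907519360, 16153219)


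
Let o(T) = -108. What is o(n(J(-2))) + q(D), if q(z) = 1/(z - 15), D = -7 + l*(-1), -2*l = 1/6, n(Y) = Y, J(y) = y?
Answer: -28416/263 ≈ -108.05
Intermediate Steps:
l = -1/12 (l = -½/6 = -½*⅙ = -1/12 ≈ -0.083333)
D = -83/12 (D = -7 - 1/12*(-1) = -7 + 1/12 = -83/12 ≈ -6.9167)
q(z) = 1/(-15 + z)
o(n(J(-2))) + q(D) = -108 + 1/(-15 - 83/12) = -108 + 1/(-263/12) = -108 - 12/263 = -28416/263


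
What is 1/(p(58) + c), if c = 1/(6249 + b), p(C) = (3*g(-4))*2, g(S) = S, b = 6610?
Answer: -12859/308615 ≈ -0.041667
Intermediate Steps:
p(C) = -24 (p(C) = (3*(-4))*2 = -12*2 = -24)
c = 1/12859 (c = 1/(6249 + 6610) = 1/12859 ≈ 7.7767e-5)
1/(p(58) + c) = 1/(-24 + 1/12859) = 1/(-308615/12859) = -12859/308615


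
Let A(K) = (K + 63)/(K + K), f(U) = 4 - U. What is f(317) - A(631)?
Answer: -197850/631 ≈ -313.55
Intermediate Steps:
A(K) = (63 + K)/(2*K) (A(K) = (63 + K)/((2*K)) = (63 + K)*(1/(2*K)) = (63 + K)/(2*K))
f(317) - A(631) = (4 - 1*317) - (63 + 631)/(2*631) = (4 - 317) - 694/(2*631) = -313 - 1*347/631 = -313 - 347/631 = -197850/631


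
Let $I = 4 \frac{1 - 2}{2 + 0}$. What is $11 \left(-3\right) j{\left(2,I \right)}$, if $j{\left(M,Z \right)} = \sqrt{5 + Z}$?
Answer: $- 33 \sqrt{3} \approx -57.158$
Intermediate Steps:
$I = -2$ ($I = 4 \left(- \frac{1}{2}\right) = -2$)
$11 \left(-3\right) j{\left(2,I \right)} = 11 \left(-3\right) \sqrt{5 - 2} = - 33 \sqrt{3}$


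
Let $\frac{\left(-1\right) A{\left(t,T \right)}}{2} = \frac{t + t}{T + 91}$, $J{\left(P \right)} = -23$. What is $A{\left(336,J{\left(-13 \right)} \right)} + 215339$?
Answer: $\frac{3660427}{17} \approx 2.1532 \cdot 10^{5}$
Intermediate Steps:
$A{\left(t,T \right)} = - \frac{4 t}{91 + T}$ ($A{\left(t,T \right)} = - 2 \frac{t + t}{T + 91} = - 2 \frac{2 t}{91 + T} = - \frac{4 t}{91 + T}$)
$A{\left(336,J{\left(-13 \right)} \right)} + 215339 = \left(-4\right) 336 \frac{1}{91 - 23} + 215339 = \left(-4\right) 336 \cdot \frac{1}{68} + 215339 = - \frac{336}{17} + 215339 = \frac{3660427}{17}$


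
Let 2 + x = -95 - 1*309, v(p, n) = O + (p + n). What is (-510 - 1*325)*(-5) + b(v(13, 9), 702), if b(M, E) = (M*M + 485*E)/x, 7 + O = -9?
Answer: 677272/203 ≈ 3336.3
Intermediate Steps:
O = -16 (O = -7 - 9 = -16)
v(p, n) = -16 + n + p (v(p, n) = -16 + (p + n) = -16 + (n + p) = -16 + n + p)
x = -406 (x = -2 + (-95 - 1*309) = -2 + (-95 - 309) = -2 - 404 = -406)
b(M, E) = -485*E/406 - M²/406 (b(M, E) = (M*M + 485*E)/(-406) = (M² + 485*E)*(-1/406) = -485*E/406 - M²/406)
(-510 - 1*325)*(-5) + b(v(13, 9), 702) = (-510 - 1*325)*(-5) + (-485/406*702 - (-16 + 9 + 13)²/406) = (-510 - 325)*(-5) + (-170235/203 - 1/406*6²) = -835*(-5) + (-170235/203 - 1/406*36) = 4175 + (-170235/203 - 18/203) = 4175 - 170253/203 = 677272/203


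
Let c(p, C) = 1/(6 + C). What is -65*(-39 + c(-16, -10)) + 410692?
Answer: 1652973/4 ≈ 4.1324e+5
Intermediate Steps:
-65*(-39 + c(-16, -10)) + 410692 = -65*(-39 + 1/(6 - 10)) + 410692 = -65*(-39 + 1/(-4)) + 410692 = -65*(-39 - ¼) + 410692 = -65*(-157/4) + 410692 = 10205/4 + 410692 = 1652973/4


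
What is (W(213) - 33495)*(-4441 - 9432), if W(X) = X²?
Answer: -164728002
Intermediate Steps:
(W(213) - 33495)*(-4441 - 9432) = (213² - 33495)*(-4441 - 9432) = (45369 - 33495)*(-13873) = 11874*(-13873) = -164728002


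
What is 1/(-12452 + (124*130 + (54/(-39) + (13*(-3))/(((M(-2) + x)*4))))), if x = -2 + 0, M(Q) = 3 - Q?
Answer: 52/190495 ≈ 0.00027297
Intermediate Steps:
x = -2
1/(-12452 + (124*130 + (54/(-39) + (13*(-3))/(((M(-2) + x)*4))))) = 1/(-12452 + (124*130 + (54/(-39) + (13*(-3))/((((3 - 1*(-2)) - 2)*4))))) = 1/(-12452 + (16120 + (54*(-1/39) - 39*1/(4*((3 + 2) - 2))))) = 1/(-12452 + (16120 + (-18/13 - 39*1/(4*(5 - 2))))) = 1/(-12452 + (16120 + (-18/13 - 39/(3*4)))) = 1/(-12452 + (16120 + (-18/13 - 39/12))) = 1/(-12452 + (16120 + (-18/13 - 39*1/12))) = 1/(-12452 + (16120 + (-18/13 - 13/4))) = 1/(-12452 + (16120 - 241/52)) = 1/(-12452 + 837999/52) = 1/(190495/52) = 52/190495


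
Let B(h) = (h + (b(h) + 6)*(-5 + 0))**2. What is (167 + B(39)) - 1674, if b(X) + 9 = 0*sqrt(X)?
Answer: 1409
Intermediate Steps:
b(X) = -9 (b(X) = -9 + 0*sqrt(X) = -9 + 0 = -9)
B(h) = (15 + h)**2 (B(h) = (h + (-9 + 6)*(-5 + 0))**2 = (h - 3*(-5))**2 = (h + 15)**2 = (15 + h)**2)
(167 + B(39)) - 1674 = (167 + (15 + 39)**2) - 1674 = (167 + 54**2) - 1674 = (167 + 2916) - 1674 = 3083 - 1674 = 1409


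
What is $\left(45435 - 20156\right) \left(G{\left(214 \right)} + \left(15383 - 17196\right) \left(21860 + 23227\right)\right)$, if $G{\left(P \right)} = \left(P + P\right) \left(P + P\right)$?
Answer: $-2061743788613$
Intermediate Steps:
$G{\left(P \right)} = 4 P^{2}$ ($G{\left(P \right)} = 2 P 2 P = 4 P^{2}$)
$\left(45435 - 20156\right) \left(G{\left(214 \right)} + \left(15383 - 17196\right) \left(21860 + 23227\right)\right) = \left(45435 - 20156\right) \left(4 \cdot 214^{2} + \left(15383 - 17196\right) \left(21860 + 23227\right)\right) = 25279 \left(4 \cdot 45796 - 81742731\right) = 25279 \left(183184 - 81742731\right) = 25279 \left(-81559547\right) = -2061743788613$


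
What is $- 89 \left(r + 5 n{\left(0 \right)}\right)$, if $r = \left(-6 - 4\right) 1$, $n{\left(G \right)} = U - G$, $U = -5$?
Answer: $3115$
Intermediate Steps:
$n{\left(G \right)} = -5 - G$
$r = -10$ ($r = \left(-10\right) 1 = -10$)
$- 89 \left(r + 5 n{\left(0 \right)}\right) = - 89 \left(-10 + 5 \left(-5 - 0\right)\right) = - 89 \left(-10 + 5 \left(-5 + 0\right)\right) = - 89 \left(-10 + 5 \left(-5\right)\right) = - 89 \left(-10 - 25\right) = \left(-89\right) \left(-35\right) = 3115$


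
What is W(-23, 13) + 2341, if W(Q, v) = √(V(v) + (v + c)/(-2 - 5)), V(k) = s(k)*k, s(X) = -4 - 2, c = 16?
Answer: 2341 + 5*I*√161/7 ≈ 2341.0 + 9.0633*I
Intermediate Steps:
s(X) = -6
V(k) = -6*k
W(Q, v) = √(-16/7 - 43*v/7) (W(Q, v) = √(-6*v + (v + 16)/(-2 - 5)) = √(-6*v + (16 + v)/(-7)) = √(-6*v + (16 + v)*(-⅐)) = √(-6*v + (-16/7 - v/7)) = √(-16/7 - 43*v/7))
W(-23, 13) + 2341 = √(-112 - 301*13)/7 + 2341 = √(-112 - 3913)/7 + 2341 = √(-4025)/7 + 2341 = (5*I*√161)/7 + 2341 = 5*I*√161/7 + 2341 = 2341 + 5*I*√161/7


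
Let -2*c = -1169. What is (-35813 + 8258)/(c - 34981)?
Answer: 18370/22931 ≈ 0.80110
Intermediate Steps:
c = 1169/2 (c = -½*(-1169) = 1169/2 ≈ 584.50)
(-35813 + 8258)/(c - 34981) = (-35813 + 8258)/(1169/2 - 34981) = -27555/(-68793/2) = -27555*(-2/68793) = 18370/22931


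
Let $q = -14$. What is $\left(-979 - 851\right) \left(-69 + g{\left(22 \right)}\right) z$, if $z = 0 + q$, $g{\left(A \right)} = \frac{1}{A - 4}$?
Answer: $- \frac{5299070}{3} \approx -1.7664 \cdot 10^{6}$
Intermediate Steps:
$g{\left(A \right)} = \frac{1}{-4 + A}$
$z = -14$ ($z = 0 - 14 = -14$)
$\left(-979 - 851\right) \left(-69 + g{\left(22 \right)}\right) z = \left(-979 - 851\right) \left(-69 + \frac{1}{-4 + 22}\right) \left(-14\right) = - 1830 \left(-69 + \frac{1}{18}\right) \left(-14\right) = \left(-1830\right) \left(- \frac{1241}{18}\right) \left(-14\right) = \frac{378505}{3} \left(-14\right) = - \frac{5299070}{3}$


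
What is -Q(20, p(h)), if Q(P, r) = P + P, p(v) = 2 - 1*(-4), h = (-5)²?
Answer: -40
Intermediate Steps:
h = 25
p(v) = 6 (p(v) = 2 + 4 = 6)
Q(P, r) = 2*P
-Q(20, p(h)) = -2*20 = -1*40 = -40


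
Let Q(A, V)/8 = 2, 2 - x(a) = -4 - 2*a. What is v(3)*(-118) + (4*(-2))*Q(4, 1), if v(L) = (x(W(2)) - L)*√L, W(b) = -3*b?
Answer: -128 + 1062*√3 ≈ 1711.4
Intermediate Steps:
x(a) = 6 + 2*a (x(a) = 2 - (-4 - 2*a) = 2 + (4 + 2*a) = 6 + 2*a)
Q(A, V) = 16 (Q(A, V) = 8*2 = 16)
v(L) = √L*(-6 - L) (v(L) = ((6 + 2*(-3*2)) - L)*√L = ((6 + 2*(-6)) - L)*√L = ((6 - 12) - L)*√L = (-6 - L)*√L = √L*(-6 - L))
v(3)*(-118) + (4*(-2))*Q(4, 1) = (√3*(-6 - 1*3))*(-118) + (4*(-2))*16 = (√3*(-6 - 3))*(-118) - 8*16 = (√3*(-9))*(-118) - 128 = -9*√3*(-118) - 128 = 1062*√3 - 128 = -128 + 1062*√3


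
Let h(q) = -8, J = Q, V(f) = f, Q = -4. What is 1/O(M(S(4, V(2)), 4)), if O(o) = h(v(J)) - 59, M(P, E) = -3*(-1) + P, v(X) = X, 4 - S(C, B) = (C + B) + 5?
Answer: -1/67 ≈ -0.014925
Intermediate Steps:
J = -4
S(C, B) = -1 - B - C (S(C, B) = 4 - ((C + B) + 5) = 4 - ((B + C) + 5) = 4 - (5 + B + C) = 4 + (-5 - B - C) = -1 - B - C)
M(P, E) = 3 + P
O(o) = -67 (O(o) = -8 - 59 = -67)
1/O(M(S(4, V(2)), 4)) = 1/(-67) = -1/67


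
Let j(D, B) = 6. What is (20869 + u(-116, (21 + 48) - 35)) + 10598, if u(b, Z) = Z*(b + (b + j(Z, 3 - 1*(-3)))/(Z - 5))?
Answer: 794427/29 ≈ 27394.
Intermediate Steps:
u(b, Z) = Z*(b + (6 + b)/(-5 + Z)) (u(b, Z) = Z*(b + (b + 6)/(Z - 5)) = Z*(b + (6 + b)/(-5 + Z)))
(20869 + u(-116, (21 + 48) - 35)) + 10598 = (20869 + ((21 + 48) - 35)*(6 - 4*(-116) + ((21 + 48) - 35)*(-116))/(-5 + ((21 + 48) - 35))) + 10598 = (20869 + (69 - 35)*(6 + 464 + (69 - 35)*(-116))/(-5 + (69 - 35))) + 10598 = (20869 + 34*(6 + 464 + 34*(-116))/(-5 + 34)) + 10598 = (20869 + 34*(6 + 464 - 3944)/29) + 10598 = (20869 + 34*(1/29)*(-3474)) + 10598 = (20869 - 118116/29) + 10598 = 487085/29 + 10598 = 794427/29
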